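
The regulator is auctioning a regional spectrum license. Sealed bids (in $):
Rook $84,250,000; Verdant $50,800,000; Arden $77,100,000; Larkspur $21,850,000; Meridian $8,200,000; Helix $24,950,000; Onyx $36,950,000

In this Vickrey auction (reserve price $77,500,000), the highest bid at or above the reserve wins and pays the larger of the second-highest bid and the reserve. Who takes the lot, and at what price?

Rule: the highest bid at or above the reserve wins and pays the larger of the second-highest bid and the reserve.
Sorting bids: 84,250,000 (Rook) > 77,100,000 (Arden) > 50,800,000 (Verdant) > 36,950,000 (Onyx) > 24,950,000 (Helix) > 21,850,000 (Larkspur) > …
Highest eligible bid: Rook at $84,250,000.
max(second-highest $77,100,000, reserve $77,500,000) = $77,500,000.

Rook pays $77,500,000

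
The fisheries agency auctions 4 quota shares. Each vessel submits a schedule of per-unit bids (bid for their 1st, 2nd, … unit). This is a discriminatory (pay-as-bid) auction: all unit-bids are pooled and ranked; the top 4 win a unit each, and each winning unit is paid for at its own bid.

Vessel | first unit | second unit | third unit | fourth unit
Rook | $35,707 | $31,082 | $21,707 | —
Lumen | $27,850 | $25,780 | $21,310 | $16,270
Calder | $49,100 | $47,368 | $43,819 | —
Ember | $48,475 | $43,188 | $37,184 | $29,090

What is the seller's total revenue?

Pooled unit-bids ranked (top 4): 49,100 (Calder-1), 48,475 (Ember-1), 47,368 (Calder-2), 43,819 (Calder-3)
Next rejected bid: $43,188 (not a price — pay-as-bid).
Each winning unit pays its own bid.
Revenue = 49,100 + 48,475 + 47,368 + 43,819 = $188,762.

Total revenue: $188,762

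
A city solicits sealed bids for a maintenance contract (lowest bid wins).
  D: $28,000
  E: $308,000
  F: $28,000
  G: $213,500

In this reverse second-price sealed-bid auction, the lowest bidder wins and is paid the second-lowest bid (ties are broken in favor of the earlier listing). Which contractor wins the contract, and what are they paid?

Bids ranked: 28,000 (D) < 28,000 (F) < 213,500 (G) < 308,000 (E)
Tie at $28,000 → D wins by tie-break.
D wins with the lowest bid; price is set by the runner-up at $28,000.

D is paid $28,000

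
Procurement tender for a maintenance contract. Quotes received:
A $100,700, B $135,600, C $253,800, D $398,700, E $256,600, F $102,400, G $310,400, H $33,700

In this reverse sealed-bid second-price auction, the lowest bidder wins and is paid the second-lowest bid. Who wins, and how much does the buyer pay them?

Bids in order: 33,700 (H) < 100,700 (A) < 102,400 (F) < 135,600 (B) < 253,800 (C) < 256,600 (E) < …
H wins with the lowest bid; price is set by the runner-up at $100,700.

H is paid $100,700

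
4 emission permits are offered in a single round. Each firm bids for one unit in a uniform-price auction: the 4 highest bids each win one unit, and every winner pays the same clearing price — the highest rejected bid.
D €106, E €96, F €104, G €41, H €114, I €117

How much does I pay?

Sorting: 117 (I), 114 (H), 106 (D), 104 (F), 96 (E), 41 (G)
The 4 highest are I, H, D, F.
Highest unsuccessful bid: €96 → clearing price.
I wins → pays €96.

I pays €96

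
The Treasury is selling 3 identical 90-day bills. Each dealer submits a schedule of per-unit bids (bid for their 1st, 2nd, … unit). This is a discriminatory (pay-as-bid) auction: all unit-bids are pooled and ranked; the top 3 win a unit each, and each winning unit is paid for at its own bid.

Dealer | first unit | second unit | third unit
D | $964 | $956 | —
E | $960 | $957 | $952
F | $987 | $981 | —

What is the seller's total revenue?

Pooled unit-bids ranked (top 3): 987 (F-1), 981 (F-2), 964 (D-1)
Next rejected bid: $960 (not a price — pay-as-bid).
Each winning unit pays its own bid.
Revenue = 987 + 981 + 964 = $2,932.

Total revenue: $2,932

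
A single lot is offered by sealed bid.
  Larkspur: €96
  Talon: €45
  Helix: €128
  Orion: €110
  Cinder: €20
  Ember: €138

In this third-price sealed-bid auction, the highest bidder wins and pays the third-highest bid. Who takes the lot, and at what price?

Rule: the highest bidder wins and pays the third-highest bid.
Bids in order: 138 (Ember) > 128 (Helix) > 110 (Orion) > 96 (Larkspur) > 45 (Talon) > 20 (Cinder)
Ember wins; payment is bid #3 in the ranking = €110.

Ember pays €110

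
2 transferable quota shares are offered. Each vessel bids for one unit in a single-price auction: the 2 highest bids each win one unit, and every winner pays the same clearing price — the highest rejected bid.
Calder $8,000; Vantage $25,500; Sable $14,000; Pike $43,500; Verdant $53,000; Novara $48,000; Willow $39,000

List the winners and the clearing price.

Bids ranked high→low: 53,000 (Verdant), 48,000 (Novara), 43,500 (Pike), 39,000 (Willow), …
Winners (2 units): Verdant, Novara.
First losing bid is Pike's $43,500, which sets the uniform price.

Verdant, Novara; each pays $43,500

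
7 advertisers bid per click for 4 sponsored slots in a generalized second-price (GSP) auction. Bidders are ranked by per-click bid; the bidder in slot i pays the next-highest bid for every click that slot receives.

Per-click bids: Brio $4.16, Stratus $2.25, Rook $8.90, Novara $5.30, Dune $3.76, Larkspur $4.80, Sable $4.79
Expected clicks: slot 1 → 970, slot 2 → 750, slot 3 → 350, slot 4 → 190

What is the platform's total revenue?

Sorting advertisers: $8.90 (Rook) > $5.30 (Novara) > $4.80 (Larkspur) > $4.79 (Sable) > $4.16 (Brio) > …
Slot 1: Rook pays $5.30 × 970 = $5141.00
Slot 2: Novara pays $4.80 × 750 = $3600.00
Slot 3: Larkspur pays $4.79 × 350 = $1676.50
Slot 4: Sable pays $4.16 × 190 = $790.40
Total = $11207.90

Total revenue: $11207.90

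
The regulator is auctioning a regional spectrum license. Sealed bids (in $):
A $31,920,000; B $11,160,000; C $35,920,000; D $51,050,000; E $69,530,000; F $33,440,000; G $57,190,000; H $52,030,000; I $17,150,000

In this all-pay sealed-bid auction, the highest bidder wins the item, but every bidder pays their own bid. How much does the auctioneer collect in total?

Total revenue: $359,390,000

Rule: the highest bidder wins the item, but every bidder pays their own bid.
Sorting bids: 69,530,000 (E) > 57,190,000 (G) > 52,030,000 (H) > 51,050,000 (D) > 35,920,000 (C) > 33,440,000 (F) > …
E wins with the top bid; all bids are sunk regardless.
Every bidder forfeits their bid regardless of winning.
Revenue = 31,920,000 + 11,160,000 + 35,920,000 + 51,050,000 + 69,530,000 + 33,440,000 + 57,190,000 + 52,030,000 + 17,150,000 = $359,390,000.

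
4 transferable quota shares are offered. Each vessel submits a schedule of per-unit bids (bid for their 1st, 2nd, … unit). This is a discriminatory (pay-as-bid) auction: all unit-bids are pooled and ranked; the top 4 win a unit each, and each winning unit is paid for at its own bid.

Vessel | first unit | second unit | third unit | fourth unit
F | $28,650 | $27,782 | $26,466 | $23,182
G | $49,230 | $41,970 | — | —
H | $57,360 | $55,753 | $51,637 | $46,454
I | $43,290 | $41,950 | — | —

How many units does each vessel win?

Pooled unit-bids ranked (top 4): 57,360 (H-1), 55,753 (H-2), 51,637 (H-3), 49,230 (G-1)
Next rejected bid: $46,454 (not a price — pay-as-bid).
Allocation: G 1, H 3.

G 1, H 3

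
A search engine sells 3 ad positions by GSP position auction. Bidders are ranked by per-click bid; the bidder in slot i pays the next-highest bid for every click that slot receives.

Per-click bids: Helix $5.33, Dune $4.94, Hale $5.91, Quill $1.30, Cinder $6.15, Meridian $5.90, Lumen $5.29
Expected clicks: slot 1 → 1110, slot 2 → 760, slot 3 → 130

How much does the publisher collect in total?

Sorting advertisers: $6.15 (Cinder) > $5.91 (Hale) > $5.90 (Meridian) > $5.33 (Helix) > …
Slot 1: Cinder pays $5.91 × 1110 = $6560.10
Slot 2: Hale pays $5.90 × 760 = $4484.00
Slot 3: Meridian pays $5.33 × 130 = $692.90
Total = $11737.00

Total revenue: $11737.00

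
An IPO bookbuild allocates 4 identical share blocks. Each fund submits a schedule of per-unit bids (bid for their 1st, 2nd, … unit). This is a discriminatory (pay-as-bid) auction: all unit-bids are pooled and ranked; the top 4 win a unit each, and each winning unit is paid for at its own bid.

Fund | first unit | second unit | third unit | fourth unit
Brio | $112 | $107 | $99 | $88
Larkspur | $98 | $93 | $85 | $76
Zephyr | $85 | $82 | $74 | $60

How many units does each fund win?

Merging the schedules and taking the best 4: 112 (Brio-1), 107 (Brio-2), 99 (Brio-3), 98 (Larkspur-1)
Next rejected bid: $93 (not a price — pay-as-bid).
Allocation: Brio 3, Larkspur 1.

Brio 3, Larkspur 1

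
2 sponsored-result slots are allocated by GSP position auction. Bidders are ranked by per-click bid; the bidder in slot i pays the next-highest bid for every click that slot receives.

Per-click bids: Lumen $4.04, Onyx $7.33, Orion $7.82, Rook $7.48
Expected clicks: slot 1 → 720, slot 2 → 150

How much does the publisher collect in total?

Per-click bids in order: $7.82 (Orion) > $7.48 (Rook) > $7.33 (Onyx) > …
Slot 1: Orion pays $7.48 × 720 = $5385.60
Slot 2: Rook pays $7.33 × 150 = $1099.50
Total = $6485.10

Total revenue: $6485.10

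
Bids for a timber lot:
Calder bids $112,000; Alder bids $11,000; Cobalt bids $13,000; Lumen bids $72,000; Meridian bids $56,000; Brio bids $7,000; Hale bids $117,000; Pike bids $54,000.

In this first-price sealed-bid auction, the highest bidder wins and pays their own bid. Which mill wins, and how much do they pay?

Sorting bids: 117,000 (Hale) > 112,000 (Calder) > 72,000 (Lumen) > 56,000 (Meridian) > 54,000 (Pike) > 13,000 (Cobalt) > …
First-price: Hale pays what they bid, $117,000.

Hale pays $117,000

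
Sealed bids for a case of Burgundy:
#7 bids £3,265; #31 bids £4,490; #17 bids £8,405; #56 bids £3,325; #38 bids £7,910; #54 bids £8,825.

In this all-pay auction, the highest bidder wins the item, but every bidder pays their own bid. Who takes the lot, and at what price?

#54 pays £8,825

Bids ranked: 8,825 (#54) > 8,405 (#17) > 7,910 (#38) > 4,490 (#31) > 3,325 (#56) > 3,265 (#7)
#54 is highest and takes the item; every bidder forfeits their bid.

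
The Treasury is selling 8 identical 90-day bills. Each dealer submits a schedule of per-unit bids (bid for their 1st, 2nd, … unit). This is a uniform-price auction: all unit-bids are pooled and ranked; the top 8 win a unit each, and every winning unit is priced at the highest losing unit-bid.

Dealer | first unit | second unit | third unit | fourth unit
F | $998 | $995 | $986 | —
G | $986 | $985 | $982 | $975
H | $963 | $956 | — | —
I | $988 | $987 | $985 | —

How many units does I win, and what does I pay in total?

I: 3 units, pays $2,946

All unit-bids, highest first — top 8: 998 (F-1), 995 (F-2), 988 (I-1), 987 (I-2), 986 (F-3), 986 (G-1), 985 (G-2), 985 (I-3)
Highest rejected unit-bid = $982.
I wins 3 unit(s) at $982 each.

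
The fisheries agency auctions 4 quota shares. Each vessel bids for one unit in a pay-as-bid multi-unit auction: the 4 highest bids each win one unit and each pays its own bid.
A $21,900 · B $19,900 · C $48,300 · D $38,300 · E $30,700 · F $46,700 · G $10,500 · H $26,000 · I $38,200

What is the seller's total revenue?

Ordering the bids: 48,300 (C), 46,700 (F), 38,300 (D), 38,200 (I), 30,700 (E), 26,000 (H), …
The 4 highest are C, F, D, I.
Total revenue = 48,300 + 46,700 + 38,300 + 38,200 = $171,500.

Total revenue: $171,500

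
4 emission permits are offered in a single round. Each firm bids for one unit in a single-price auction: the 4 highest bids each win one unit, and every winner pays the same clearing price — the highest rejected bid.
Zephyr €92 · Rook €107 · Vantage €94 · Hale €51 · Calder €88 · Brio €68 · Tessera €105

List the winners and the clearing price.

Ordering the bids: 107 (Rook), 105 (Tessera), 94 (Vantage), 92 (Zephyr), 88 (Calder), 68 (Brio), …
Winners (4 units): Rook, Tessera, Vantage, Zephyr.
Highest unsuccessful bid: €88 → clearing price.

Rook, Tessera, Vantage, Zephyr; each pays €88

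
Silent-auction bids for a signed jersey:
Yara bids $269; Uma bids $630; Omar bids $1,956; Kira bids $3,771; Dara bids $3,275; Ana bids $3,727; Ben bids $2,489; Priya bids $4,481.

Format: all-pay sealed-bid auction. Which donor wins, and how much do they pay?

Priya pays $4,481

Bids in order: 4,481 (Priya) > 3,771 (Kira) > 3,727 (Ana) > 3,275 (Dara) > 2,489 (Ben) > 1,956 (Omar) > …
Priya wins with the top bid; all bids are sunk regardless.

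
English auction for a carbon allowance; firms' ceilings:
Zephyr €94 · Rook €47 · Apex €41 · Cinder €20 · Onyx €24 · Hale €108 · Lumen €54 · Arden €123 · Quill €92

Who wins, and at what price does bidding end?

Sorting limits: 123 (Arden) > 108 (Hale) > 94 (Zephyr) > 92 (Quill) > 54 (Lumen) > 47 (Rook) > …
Bidding ends when Hale exits at €108; Arden takes it.

Arden wins at €108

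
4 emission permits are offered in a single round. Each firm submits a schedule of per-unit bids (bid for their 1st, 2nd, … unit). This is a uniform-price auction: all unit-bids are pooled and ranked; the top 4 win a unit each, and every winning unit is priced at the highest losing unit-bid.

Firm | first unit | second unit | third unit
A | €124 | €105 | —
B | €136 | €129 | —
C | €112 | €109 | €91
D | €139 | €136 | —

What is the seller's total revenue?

Total revenue: €496

Pooled unit-bids ranked (top 4): 139 (D-1), 136 (B-1), 136 (D-2), 129 (B-2)
Highest rejected unit-bid = €124.
Allocation: B 2, D 2. Every unit priced at €124.
Revenue = 4 × 124 = €496.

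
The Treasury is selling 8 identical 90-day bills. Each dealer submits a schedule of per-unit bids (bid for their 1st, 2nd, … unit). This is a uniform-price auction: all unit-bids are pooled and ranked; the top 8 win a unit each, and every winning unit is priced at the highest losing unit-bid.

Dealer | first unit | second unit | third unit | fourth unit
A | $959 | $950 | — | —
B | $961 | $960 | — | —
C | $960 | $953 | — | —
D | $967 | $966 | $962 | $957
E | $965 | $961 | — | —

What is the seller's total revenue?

Total revenue: $7,672

All unit-bids, highest first — top 8: 967 (D-1), 966 (D-2), 965 (E-1), 962 (D-3), 961 (B-1), 961 (E-2), 960 (B-2), 960 (C-1)
The (k+1)-th unit-bid is $959.
Allocation: B 2, C 1, D 3, E 2. Every unit priced at $959.
Revenue = 8 × 959 = $7,672.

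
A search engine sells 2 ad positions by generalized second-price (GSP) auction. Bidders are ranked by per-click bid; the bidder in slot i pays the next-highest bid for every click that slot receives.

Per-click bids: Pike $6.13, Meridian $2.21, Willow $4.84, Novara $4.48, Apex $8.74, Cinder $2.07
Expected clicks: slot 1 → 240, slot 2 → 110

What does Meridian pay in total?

Ranked by bid: $8.74 (Apex) > $6.13 (Pike) > $4.84 (Willow) > …
Meridian ranks below slot 2 → no slot, pays nothing.

Meridian pays $0.00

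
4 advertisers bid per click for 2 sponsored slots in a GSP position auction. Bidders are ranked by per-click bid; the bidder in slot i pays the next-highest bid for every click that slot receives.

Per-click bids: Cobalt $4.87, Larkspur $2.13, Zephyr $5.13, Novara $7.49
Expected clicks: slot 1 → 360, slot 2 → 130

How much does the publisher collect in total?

Ranked by bid: $7.49 (Novara) > $5.13 (Zephyr) > $4.87 (Cobalt) > …
Slot 1: Novara pays $5.13 × 360 = $1846.80
Slot 2: Zephyr pays $4.87 × 130 = $633.10
Total = $2479.90

Total revenue: $2479.90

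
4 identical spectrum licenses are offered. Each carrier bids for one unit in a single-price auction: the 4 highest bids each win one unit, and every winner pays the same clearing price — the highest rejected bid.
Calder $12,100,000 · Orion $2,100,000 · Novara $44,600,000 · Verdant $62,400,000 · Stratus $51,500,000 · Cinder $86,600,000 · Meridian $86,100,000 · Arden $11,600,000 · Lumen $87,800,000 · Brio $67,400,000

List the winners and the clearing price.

Lumen, Cinder, Meridian, Brio; each pays $62,400,000

Sorting: 87,800,000 (Lumen), 86,600,000 (Cinder), 86,100,000 (Meridian), 67,400,000 (Brio), 62,400,000 (Verdant), 51,500,000 (Stratus), …
Top 4: Lumen, Cinder, Meridian, Brio.
Clearing price = highest rejected bid = $62,400,000.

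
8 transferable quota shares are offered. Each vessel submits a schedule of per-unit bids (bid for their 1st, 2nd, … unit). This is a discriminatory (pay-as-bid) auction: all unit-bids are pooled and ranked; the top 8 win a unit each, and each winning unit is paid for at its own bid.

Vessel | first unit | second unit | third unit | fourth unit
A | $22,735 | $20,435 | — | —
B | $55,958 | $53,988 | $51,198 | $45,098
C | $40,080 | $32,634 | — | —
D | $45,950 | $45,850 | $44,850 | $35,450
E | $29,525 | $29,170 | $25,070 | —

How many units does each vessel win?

B 4, C 1, D 3

Merging the schedules and taking the best 8: 55,958 (B-1), 53,988 (B-2), 51,198 (B-3), 45,950 (D-1), 45,850 (D-2), 45,098 (B-4), 44,850 (D-3), 40,080 (C-1)
Next rejected bid: $35,450 (not a price — pay-as-bid).
Allocation: B 4, C 1, D 3.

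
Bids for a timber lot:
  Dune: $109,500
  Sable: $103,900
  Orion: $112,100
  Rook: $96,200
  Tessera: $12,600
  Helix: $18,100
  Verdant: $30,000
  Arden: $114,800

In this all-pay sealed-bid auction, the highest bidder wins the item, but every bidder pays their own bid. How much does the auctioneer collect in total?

Total revenue: $597,200

Sorting bids: 114,800 (Arden) > 112,100 (Orion) > 109,500 (Dune) > 103,900 (Sable) > 96,200 (Rook) > 30,000 (Verdant) > …
Every bidder forfeits their bid regardless of winning.
Revenue = 109,500 + 103,900 + 112,100 + 96,200 + 12,600 + 18,100 + 30,000 + 114,800 = $597,200.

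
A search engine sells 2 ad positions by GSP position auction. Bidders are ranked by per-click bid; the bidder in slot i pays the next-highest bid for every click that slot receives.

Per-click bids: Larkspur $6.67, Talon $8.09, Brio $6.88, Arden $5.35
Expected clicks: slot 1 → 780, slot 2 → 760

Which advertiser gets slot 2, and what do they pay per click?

Ranked by bid: $8.09 (Talon) > $6.88 (Brio) > $6.67 (Larkspur) > …
Slot 2 goes to the second-ranked bidder, Brio, who pays the next bid down: $6.67/click.

Brio; $6.67 per click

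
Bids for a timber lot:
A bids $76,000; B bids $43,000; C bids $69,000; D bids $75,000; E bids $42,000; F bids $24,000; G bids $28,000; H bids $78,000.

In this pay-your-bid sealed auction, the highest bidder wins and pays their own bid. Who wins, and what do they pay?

H pays $78,000

Rule: the highest bidder wins and pays their own bid.
Bids ranked: 78,000 (H) > 76,000 (A) > 75,000 (D) > 69,000 (C) > 43,000 (B) > 42,000 (E) > …
H has the highest bid and pays exactly that: $78,000.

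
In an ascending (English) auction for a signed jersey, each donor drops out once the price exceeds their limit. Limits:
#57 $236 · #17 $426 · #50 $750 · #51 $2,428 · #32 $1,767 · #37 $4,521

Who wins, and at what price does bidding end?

#37 wins at $2,428

Limits in order: 4,521 (#37) > 2,428 (#51) > 1,767 (#32) > 750 (#50) > 426 (#17) > 236 (#57)
Bidding ends when #51 exits at $2,428; #37 takes it.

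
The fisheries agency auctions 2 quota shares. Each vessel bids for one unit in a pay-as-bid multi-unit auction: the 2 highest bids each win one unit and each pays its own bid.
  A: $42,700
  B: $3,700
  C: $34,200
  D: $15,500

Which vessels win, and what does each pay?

Ordering the bids: 42,700 (A), 34,200 (C), 15,500 (D), 3,700 (B)
Top 2: A, C.
Each winner pays its own bid: A $42,700, C $34,200.

A $42,700, C $34,200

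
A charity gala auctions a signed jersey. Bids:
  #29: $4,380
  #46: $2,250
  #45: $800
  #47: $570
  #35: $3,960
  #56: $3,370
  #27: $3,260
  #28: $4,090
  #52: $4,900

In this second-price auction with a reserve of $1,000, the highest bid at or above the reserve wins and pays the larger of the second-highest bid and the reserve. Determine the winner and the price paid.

#52 pays $4,380

Rule: the highest bid at or above the reserve wins and pays the larger of the second-highest bid and the reserve.
Bids ranked: 4,900 (#52) > 4,380 (#29) > 4,090 (#28) > 3,960 (#35) > 3,370 (#56) > 3,260 (#27) > …
#52 has the top bid at or above the reserve ($4,900).
Second-highest bid $4,380 exceeds the reserve $1,000 → payment $4,380.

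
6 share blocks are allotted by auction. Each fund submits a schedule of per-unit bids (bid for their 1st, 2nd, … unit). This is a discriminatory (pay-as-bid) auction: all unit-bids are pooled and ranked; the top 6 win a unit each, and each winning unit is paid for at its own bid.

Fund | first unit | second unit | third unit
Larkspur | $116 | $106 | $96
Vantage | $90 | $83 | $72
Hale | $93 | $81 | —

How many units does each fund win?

Hale 1, Larkspur 3, Vantage 2

Merging the schedules and taking the best 6: 116 (Larkspur-1), 106 (Larkspur-2), 96 (Larkspur-3), 93 (Hale-1), 90 (Vantage-1), 83 (Vantage-2)
Next rejected bid: $81 (not a price — pay-as-bid).
Allocation: Hale 1, Larkspur 3, Vantage 2.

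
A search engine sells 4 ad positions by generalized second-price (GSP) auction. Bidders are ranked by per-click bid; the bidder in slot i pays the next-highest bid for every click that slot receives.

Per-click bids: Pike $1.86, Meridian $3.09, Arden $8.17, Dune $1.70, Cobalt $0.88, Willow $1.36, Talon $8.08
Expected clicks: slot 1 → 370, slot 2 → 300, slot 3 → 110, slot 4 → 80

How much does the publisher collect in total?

Total revenue: $4257.20

Per-click bids in order: $8.17 (Arden) > $8.08 (Talon) > $3.09 (Meridian) > $1.86 (Pike) > $1.70 (Dune) > …
Slot 1: Arden pays $8.08 × 370 = $2989.60
Slot 2: Talon pays $3.09 × 300 = $927.00
Slot 3: Meridian pays $1.86 × 110 = $204.60
Slot 4: Pike pays $1.70 × 80 = $136.00
Total = $4257.20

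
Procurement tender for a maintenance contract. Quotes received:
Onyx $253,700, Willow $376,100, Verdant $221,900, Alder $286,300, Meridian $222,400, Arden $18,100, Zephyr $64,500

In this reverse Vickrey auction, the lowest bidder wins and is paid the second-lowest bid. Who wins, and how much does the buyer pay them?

Arden is paid $64,500

Sorting bids: 18,100 (Arden) < 64,500 (Zephyr) < 221,900 (Verdant) < 222,400 (Meridian) < 253,700 (Onyx) < 286,300 (Alder) < …
Arden wins with the lowest bid; price is set by the runner-up at $64,500.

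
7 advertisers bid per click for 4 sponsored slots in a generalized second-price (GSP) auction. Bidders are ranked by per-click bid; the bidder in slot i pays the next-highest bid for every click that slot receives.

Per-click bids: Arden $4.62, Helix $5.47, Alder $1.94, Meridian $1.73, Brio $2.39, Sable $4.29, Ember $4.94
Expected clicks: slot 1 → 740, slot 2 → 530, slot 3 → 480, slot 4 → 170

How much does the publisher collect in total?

Per-click bids in order: $5.47 (Helix) > $4.94 (Ember) > $4.62 (Arden) > $4.29 (Sable) > $2.39 (Brio) > …
Slot 1: Helix pays $4.94 × 740 = $3655.60
Slot 2: Ember pays $4.62 × 530 = $2448.60
Slot 3: Arden pays $4.29 × 480 = $2059.20
Slot 4: Sable pays $2.39 × 170 = $406.30
Total = $8569.70

Total revenue: $8569.70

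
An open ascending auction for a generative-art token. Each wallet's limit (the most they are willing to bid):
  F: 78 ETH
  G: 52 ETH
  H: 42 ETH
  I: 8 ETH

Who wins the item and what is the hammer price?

Limits ranked: 78 (F) > 52 (G) > 42 (H) > 8 (I)
Once the price passes 52 ETH, only F is left; the hammer falls at G's limit of 52 ETH.

F wins at 52 ETH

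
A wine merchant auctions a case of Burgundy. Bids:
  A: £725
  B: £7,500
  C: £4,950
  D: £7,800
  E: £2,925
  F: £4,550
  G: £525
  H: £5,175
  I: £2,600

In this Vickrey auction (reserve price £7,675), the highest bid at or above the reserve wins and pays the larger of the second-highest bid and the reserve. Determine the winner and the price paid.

Bids ranked: 7,800 (D) > 7,500 (B) > 5,175 (H) > 4,950 (C) > 4,550 (F) > 2,925 (E) > …
D has the top bid at or above the reserve (£7,800).
Second-highest bid £7,500 is below the reserve £7,675, so the reserve binds → payment £7,675.

D pays £7,675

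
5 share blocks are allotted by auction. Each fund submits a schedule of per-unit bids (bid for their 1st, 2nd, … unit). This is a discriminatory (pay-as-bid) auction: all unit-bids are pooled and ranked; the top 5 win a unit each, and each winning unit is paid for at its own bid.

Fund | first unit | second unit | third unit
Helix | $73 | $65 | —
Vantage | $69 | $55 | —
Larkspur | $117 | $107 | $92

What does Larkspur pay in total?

All unit-bids, highest first — top 5: 117 (Larkspur-1), 107 (Larkspur-2), 92 (Larkspur-3), 73 (Helix-1), 69 (Vantage-1)
Next rejected bid: $65 (not a price — pay-as-bid).
Larkspur's winning unit-bids: 117 + 107 + 92 = $316.

Larkspur pays $316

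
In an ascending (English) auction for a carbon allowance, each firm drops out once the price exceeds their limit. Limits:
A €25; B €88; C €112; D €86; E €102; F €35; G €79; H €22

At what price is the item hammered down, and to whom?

Limits ranked: 112 (C) > 102 (E) > 88 (B) > 86 (D) > 79 (G) > 35 (F) > …
Once the price passes €102, only C is left; the hammer falls at E's limit of €102.

C wins at €102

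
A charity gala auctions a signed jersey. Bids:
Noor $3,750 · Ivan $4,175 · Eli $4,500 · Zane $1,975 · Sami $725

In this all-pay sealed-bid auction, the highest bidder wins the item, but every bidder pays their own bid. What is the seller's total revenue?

Total revenue: $15,125

Bids in order: 4,500 (Eli) > 4,175 (Ivan) > 3,750 (Noor) > 1,975 (Zane) > 725 (Sami)
Eli wins with the top bid; all bids are sunk regardless.
Every bidder forfeits their bid regardless of winning.
Revenue = 3,750 + 4,175 + 4,500 + 1,975 + 725 = $15,125.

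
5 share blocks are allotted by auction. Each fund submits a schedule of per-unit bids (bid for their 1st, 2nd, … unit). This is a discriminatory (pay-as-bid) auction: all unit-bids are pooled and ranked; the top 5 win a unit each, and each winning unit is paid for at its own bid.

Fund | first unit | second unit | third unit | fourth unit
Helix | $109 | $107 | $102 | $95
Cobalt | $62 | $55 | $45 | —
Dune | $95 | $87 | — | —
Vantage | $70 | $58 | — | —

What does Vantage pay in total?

Vantage pays $0

Pooled unit-bids ranked (top 5): 109 (Helix-1), 107 (Helix-2), 102 (Helix-3), 95 (Helix-4), 95 (Dune-1)
Next rejected bid: $87 (not a price — pay-as-bid).
Vantage wins no units.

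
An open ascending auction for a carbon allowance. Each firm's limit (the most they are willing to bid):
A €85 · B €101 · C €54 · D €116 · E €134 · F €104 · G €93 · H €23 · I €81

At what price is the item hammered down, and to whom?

Ascending (English) auction: the price rises until one bidder remains; the winner pays the price at which the last rival dropped out.
Sorting limits: 134 (E) > 116 (D) > 104 (F) > 101 (B) > 93 (G) > 85 (A) > …
D is the last rival to drop out, at €116; E remains and wins at that price.

E wins at €116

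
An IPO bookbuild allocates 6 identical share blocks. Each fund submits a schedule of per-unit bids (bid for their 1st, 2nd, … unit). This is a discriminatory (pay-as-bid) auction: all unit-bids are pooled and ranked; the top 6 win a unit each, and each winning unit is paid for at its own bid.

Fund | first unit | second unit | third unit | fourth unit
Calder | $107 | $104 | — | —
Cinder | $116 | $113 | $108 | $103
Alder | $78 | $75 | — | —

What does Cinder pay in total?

Cinder pays $440

Merging the schedules and taking the best 6: 116 (Cinder-1), 113 (Cinder-2), 108 (Cinder-3), 107 (Calder-1), 104 (Calder-2), 103 (Cinder-4)
Next rejected bid: $78 (not a price — pay-as-bid).
Cinder's winning unit-bids: 116 + 113 + 108 + 103 = $440.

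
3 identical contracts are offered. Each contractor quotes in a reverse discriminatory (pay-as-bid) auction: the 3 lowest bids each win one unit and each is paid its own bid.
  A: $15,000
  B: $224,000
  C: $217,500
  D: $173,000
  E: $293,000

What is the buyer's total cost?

Total cost: $405,500

Bids ranked low→high: 15,000 (A), 173,000 (D), 217,500 (C), 224,000 (B), 293,000 (E)
The 3 lowest are A, D, C.
Total cost = 15,000 + 173,000 + 217,500 = $405,500.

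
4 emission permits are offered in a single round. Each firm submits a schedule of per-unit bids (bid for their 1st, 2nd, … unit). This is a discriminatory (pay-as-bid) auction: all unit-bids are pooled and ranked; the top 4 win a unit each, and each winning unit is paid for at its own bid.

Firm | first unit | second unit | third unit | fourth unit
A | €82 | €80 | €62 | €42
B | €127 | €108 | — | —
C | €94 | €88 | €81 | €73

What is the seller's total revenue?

Total revenue: €417

Merging the schedules and taking the best 4: 127 (B-1), 108 (B-2), 94 (C-1), 88 (C-2)
Next rejected bid: €82 (not a price — pay-as-bid).
Each winning unit pays its own bid.
Revenue = 127 + 108 + 94 + 88 = €417.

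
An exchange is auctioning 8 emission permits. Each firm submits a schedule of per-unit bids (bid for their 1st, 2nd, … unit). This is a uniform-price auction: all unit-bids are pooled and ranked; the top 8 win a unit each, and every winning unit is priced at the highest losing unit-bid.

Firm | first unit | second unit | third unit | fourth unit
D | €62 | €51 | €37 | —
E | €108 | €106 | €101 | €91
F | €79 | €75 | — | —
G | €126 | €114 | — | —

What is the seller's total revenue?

Total revenue: €496

All unit-bids, highest first — top 8: 126 (G-1), 114 (G-2), 108 (E-1), 106 (E-2), 101 (E-3), 91 (E-4), 79 (F-1), 75 (F-2)
Highest rejected unit-bid = €62.
Allocation: E 4, F 2, G 2. Every unit priced at €62.
Revenue = 8 × 62 = €496.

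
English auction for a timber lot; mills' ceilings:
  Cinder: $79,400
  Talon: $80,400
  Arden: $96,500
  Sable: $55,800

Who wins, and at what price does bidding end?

Arden wins at $80,400

Limits in order: 96,500 (Arden) > 80,400 (Talon) > 79,400 (Cinder) > 55,800 (Sable)
Talon is the last rival to drop out, at $80,400; Arden remains and wins at that price.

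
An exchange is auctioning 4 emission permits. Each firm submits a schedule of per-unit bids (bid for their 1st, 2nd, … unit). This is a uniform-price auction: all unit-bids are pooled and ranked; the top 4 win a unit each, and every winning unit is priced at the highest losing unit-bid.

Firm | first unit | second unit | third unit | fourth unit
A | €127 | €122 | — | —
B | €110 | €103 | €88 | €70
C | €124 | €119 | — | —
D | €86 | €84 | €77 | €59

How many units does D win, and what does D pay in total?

Pooled unit-bids ranked (top 4): 127 (A-1), 124 (C-1), 122 (A-2), 119 (C-2)
The (k+1)-th unit-bid is €110.
D wins 0 unit(s) at €110 each.

D: 0 units, pays €0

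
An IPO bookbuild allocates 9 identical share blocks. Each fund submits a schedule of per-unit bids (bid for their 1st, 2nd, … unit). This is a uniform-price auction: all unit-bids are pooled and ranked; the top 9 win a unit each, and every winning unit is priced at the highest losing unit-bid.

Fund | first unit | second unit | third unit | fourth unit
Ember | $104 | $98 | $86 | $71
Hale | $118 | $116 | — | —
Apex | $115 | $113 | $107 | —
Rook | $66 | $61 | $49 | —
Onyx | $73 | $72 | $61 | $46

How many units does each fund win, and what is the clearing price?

Apex 3, Ember 3, Hale 2, Onyx 1; clearing price $72

All unit-bids, highest first — top 9: 118 (Hale-1), 116 (Hale-2), 115 (Apex-1), 113 (Apex-2), 107 (Apex-3), 104 (Ember-1), 98 (Ember-2), 86 (Ember-3), 73 (Onyx-1)
First bid not allocated: $72.
Allocation: Apex 3, Ember 3, Hale 2, Onyx 1.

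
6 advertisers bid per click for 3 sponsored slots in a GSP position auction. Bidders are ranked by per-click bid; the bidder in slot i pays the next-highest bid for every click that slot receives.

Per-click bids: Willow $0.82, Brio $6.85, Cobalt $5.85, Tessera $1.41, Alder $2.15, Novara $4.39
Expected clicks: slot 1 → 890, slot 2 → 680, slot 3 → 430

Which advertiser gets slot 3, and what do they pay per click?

Novara; $2.15 per click

Ranked by bid: $6.85 (Brio) > $5.85 (Cobalt) > $4.39 (Novara) > $2.15 (Alder) > …
Slot 3 goes to the third-ranked bidder, Novara, who pays the next bid down: $2.15/click.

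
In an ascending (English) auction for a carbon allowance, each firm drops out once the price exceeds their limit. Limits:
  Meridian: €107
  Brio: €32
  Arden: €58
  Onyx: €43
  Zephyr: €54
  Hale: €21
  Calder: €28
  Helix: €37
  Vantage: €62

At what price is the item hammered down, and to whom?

Meridian wins at €62

Sorting limits: 107 (Meridian) > 62 (Vantage) > 58 (Arden) > 54 (Zephyr) > 43 (Onyx) > 37 (Helix) > …
Bidding ends when Vantage exits at €62; Meridian takes it.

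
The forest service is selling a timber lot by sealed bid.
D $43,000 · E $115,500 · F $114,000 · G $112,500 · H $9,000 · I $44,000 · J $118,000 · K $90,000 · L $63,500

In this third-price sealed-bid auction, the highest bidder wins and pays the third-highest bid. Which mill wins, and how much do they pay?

Rule: the highest bidder wins and pays the third-highest bid.
Bids in order: 118,000 (J) > 115,500 (E) > 114,000 (F) > 112,500 (G) > 90,000 (K) > 63,500 (L) > …
J wins; payment is bid #3 in the ranking = $114,000.

J pays $114,000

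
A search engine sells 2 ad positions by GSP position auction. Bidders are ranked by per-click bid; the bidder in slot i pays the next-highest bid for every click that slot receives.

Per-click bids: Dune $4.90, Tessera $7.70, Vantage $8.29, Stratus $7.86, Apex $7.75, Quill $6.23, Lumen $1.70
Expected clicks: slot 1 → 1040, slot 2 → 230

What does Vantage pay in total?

Sorting advertisers: $8.29 (Vantage) > $7.86 (Stratus) > $7.75 (Apex) > …
Vantage holds slot 1 → pays next bid $7.86 × 1040 clicks = $8174.40.

Vantage pays $8174.40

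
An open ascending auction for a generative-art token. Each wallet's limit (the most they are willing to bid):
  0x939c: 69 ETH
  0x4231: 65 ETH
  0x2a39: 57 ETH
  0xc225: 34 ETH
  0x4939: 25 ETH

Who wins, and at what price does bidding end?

Limits ranked: 69 (0x939c) > 65 (0x4231) > 57 (0x2a39) > 34 (0xc225) > 25 (0x4939)
Once the price passes 65 ETH, only 0x939c is left; the hammer falls at 0x4231's limit of 65 ETH.

0x939c wins at 65 ETH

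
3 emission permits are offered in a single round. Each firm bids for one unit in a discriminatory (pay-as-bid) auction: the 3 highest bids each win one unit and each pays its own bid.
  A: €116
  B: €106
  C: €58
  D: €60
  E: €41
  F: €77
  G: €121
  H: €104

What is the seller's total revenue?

Ordering the bids: 121 (G), 116 (A), 106 (B), 104 (H), 77 (F), …
Top 3: G, A, B.
Total revenue = 121 + 116 + 106 = €343.

Total revenue: €343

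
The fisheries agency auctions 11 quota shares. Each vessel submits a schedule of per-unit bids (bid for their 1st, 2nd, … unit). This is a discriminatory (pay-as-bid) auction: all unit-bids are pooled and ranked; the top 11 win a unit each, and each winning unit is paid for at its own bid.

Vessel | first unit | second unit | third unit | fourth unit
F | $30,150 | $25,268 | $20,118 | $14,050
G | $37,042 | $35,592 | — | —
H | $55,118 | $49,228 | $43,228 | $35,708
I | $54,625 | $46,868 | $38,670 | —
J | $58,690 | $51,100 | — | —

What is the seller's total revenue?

All unit-bids, highest first — top 11: 58,690 (J-1), 55,118 (H-1), 54,625 (I-1), 51,100 (J-2), 49,228 (H-2), 46,868 (I-2), 43,228 (H-3), 38,670 (I-3), 37,042 (G-1), 35,708 (H-4), 35,592 (G-2)
Next rejected bid: $30,150 (not a price — pay-as-bid).
Each winning unit pays its own bid.
Revenue = 58,690 + 55,118 + 54,625 + 51,100 + 49,228 + 46,868 + 43,228 + 38,670 + 37,042 + 35,708 + 35,592 = $505,869.

Total revenue: $505,869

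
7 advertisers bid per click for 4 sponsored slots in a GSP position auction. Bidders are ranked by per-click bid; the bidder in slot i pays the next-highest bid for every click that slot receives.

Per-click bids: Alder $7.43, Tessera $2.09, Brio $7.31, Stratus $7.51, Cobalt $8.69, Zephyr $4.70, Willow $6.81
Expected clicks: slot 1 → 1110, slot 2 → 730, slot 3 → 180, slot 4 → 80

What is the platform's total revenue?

Ranked by bid: $8.69 (Cobalt) > $7.51 (Stratus) > $7.43 (Alder) > $7.31 (Brio) > $6.81 (Willow) > …
Slot 1: Cobalt pays $7.51 × 1110 = $8336.10
Slot 2: Stratus pays $7.43 × 730 = $5423.90
Slot 3: Alder pays $7.31 × 180 = $1315.80
Slot 4: Brio pays $6.81 × 80 = $544.80
Total = $15620.60

Total revenue: $15620.60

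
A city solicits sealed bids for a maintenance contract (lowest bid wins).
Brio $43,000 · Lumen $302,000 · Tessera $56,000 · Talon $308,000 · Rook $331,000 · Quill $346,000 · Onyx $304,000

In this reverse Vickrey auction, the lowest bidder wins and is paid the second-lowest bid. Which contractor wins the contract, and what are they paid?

Bids in order: 43,000 (Brio) < 56,000 (Tessera) < 302,000 (Lumen) < 304,000 (Onyx) < 308,000 (Talon) < 331,000 (Rook) < …
Second-price: Brio is paid Tessera's bid of $56,000.

Brio is paid $56,000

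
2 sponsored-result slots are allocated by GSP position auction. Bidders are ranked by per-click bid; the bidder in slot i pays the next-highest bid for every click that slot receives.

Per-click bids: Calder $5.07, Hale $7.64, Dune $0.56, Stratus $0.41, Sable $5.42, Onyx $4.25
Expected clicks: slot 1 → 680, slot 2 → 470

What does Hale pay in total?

Ranked by bid: $7.64 (Hale) > $5.42 (Sable) > $5.07 (Calder) > …
Hale holds slot 1 → pays next bid $5.42 × 680 clicks = $3685.60.

Hale pays $3685.60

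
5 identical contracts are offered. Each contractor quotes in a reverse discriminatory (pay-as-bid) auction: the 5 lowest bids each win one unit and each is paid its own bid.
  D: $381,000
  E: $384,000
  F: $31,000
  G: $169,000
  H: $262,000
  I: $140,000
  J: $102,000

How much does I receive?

I is paid $140,000

Bids ranked low→high: 31,000 (F), 102,000 (J), 140,000 (I), 169,000 (G), 262,000 (H), 381,000 (D), 384,000 (E)
Lowest 5: F, J, I, G, H.
I wins → own bid $140,000.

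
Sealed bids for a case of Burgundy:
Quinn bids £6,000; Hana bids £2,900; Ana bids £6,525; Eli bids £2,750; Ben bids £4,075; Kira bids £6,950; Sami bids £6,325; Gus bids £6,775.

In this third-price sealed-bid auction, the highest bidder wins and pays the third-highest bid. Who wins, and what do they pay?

Kira pays £6,525

Bids in order: 6,950 (Kira) > 6,775 (Gus) > 6,525 (Ana) > 6,325 (Sami) > 6,000 (Quinn) > 4,075 (Ben) > …
Kira wins; payment is bid #3 in the ranking = £6,525.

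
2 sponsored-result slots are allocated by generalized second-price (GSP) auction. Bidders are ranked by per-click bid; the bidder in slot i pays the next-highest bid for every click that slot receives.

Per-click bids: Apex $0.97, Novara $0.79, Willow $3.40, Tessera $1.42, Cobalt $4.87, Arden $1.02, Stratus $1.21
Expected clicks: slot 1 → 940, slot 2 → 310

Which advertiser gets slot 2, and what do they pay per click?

Ranked by bid: $4.87 (Cobalt) > $3.40 (Willow) > $1.42 (Tessera) > …
Slot 2 goes to the second-ranked bidder, Willow, who pays the next bid down: $1.42/click.

Willow; $1.42 per click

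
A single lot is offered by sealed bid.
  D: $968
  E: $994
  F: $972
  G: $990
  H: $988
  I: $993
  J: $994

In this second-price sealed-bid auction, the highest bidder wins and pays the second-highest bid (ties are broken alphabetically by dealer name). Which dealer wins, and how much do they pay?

Second-price sealed-bid auction: the highest bidder wins and pays the second-highest bid.
Bids ranked: 994 (E) > 994 (J) > 993 (I) > 990 (G) > 988 (H) > 972 (F) > …
Tie at $994 → E wins by tie-break.
E wins with the highest bid; price is set by the runner-up at $994.

E pays $994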